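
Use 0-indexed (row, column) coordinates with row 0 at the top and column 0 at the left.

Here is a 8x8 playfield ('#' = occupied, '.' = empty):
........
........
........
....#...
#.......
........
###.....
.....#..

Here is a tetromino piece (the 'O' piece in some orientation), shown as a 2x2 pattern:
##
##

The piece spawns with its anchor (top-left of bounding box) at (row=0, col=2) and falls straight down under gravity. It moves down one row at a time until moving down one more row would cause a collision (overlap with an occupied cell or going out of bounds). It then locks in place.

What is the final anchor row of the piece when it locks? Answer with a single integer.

Answer: 4

Derivation:
Spawn at (row=0, col=2). Try each row:
  row 0: fits
  row 1: fits
  row 2: fits
  row 3: fits
  row 4: fits
  row 5: blocked -> lock at row 4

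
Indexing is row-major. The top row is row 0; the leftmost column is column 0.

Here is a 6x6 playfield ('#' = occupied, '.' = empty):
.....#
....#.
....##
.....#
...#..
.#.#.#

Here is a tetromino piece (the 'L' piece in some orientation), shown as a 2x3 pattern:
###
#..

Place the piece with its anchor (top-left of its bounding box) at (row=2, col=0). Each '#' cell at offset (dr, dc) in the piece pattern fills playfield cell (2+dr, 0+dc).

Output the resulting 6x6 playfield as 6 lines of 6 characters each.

Answer: .....#
....#.
###.##
#....#
...#..
.#.#.#

Derivation:
Fill (2+0,0+0) = (2,0)
Fill (2+0,0+1) = (2,1)
Fill (2+0,0+2) = (2,2)
Fill (2+1,0+0) = (3,0)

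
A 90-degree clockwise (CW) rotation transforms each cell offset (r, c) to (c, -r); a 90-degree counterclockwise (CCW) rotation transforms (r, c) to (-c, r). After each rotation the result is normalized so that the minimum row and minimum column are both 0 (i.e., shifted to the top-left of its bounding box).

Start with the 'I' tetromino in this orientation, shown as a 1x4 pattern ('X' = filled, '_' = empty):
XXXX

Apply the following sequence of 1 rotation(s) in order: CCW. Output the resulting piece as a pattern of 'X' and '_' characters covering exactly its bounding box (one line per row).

Answer: X
X
X
X

Derivation:
Start:
XXXX
After rotation 1 (CCW):
X
X
X
X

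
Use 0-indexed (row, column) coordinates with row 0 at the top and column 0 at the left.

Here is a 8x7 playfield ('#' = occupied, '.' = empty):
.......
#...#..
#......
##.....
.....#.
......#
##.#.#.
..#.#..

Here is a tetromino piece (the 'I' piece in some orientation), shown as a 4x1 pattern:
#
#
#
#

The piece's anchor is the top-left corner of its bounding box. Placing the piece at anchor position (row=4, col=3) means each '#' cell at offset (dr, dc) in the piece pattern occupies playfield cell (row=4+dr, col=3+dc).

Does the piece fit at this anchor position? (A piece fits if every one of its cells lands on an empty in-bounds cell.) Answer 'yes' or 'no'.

Answer: no

Derivation:
Check each piece cell at anchor (4, 3):
  offset (0,0) -> (4,3): empty -> OK
  offset (1,0) -> (5,3): empty -> OK
  offset (2,0) -> (6,3): occupied ('#') -> FAIL
  offset (3,0) -> (7,3): empty -> OK
All cells valid: no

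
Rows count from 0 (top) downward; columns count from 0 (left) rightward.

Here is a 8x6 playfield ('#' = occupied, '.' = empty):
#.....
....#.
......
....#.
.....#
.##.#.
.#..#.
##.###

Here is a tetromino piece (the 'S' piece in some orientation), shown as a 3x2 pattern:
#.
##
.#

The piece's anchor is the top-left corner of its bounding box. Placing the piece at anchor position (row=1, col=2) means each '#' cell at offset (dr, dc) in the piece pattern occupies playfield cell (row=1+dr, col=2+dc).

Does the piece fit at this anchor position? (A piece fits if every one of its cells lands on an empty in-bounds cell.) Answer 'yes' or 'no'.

Check each piece cell at anchor (1, 2):
  offset (0,0) -> (1,2): empty -> OK
  offset (1,0) -> (2,2): empty -> OK
  offset (1,1) -> (2,3): empty -> OK
  offset (2,1) -> (3,3): empty -> OK
All cells valid: yes

Answer: yes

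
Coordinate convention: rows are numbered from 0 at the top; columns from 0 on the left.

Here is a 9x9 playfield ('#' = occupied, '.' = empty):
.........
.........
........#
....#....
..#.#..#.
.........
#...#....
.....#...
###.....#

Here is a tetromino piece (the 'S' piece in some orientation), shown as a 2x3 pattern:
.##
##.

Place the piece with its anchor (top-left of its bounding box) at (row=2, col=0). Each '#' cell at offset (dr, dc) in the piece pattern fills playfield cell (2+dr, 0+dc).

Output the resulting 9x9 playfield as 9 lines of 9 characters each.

Fill (2+0,0+1) = (2,1)
Fill (2+0,0+2) = (2,2)
Fill (2+1,0+0) = (3,0)
Fill (2+1,0+1) = (3,1)

Answer: .........
.........
.##.....#
##..#....
..#.#..#.
.........
#...#....
.....#...
###.....#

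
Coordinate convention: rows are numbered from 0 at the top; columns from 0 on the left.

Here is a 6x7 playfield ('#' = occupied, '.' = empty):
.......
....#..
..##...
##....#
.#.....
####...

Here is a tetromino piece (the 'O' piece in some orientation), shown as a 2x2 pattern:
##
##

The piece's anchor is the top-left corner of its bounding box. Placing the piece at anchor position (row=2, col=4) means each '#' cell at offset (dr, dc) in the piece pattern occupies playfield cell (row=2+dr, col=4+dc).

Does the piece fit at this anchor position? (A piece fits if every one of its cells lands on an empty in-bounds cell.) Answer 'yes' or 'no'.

Check each piece cell at anchor (2, 4):
  offset (0,0) -> (2,4): empty -> OK
  offset (0,1) -> (2,5): empty -> OK
  offset (1,0) -> (3,4): empty -> OK
  offset (1,1) -> (3,5): empty -> OK
All cells valid: yes

Answer: yes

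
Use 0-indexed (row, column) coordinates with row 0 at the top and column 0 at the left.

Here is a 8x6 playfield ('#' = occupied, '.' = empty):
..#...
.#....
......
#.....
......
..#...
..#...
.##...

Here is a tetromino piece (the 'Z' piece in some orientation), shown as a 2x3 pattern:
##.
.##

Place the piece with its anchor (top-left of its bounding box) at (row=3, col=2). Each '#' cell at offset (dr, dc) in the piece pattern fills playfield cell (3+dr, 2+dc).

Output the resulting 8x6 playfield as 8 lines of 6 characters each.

Fill (3+0,2+0) = (3,2)
Fill (3+0,2+1) = (3,3)
Fill (3+1,2+1) = (4,3)
Fill (3+1,2+2) = (4,4)

Answer: ..#...
.#....
......
#.##..
...##.
..#...
..#...
.##...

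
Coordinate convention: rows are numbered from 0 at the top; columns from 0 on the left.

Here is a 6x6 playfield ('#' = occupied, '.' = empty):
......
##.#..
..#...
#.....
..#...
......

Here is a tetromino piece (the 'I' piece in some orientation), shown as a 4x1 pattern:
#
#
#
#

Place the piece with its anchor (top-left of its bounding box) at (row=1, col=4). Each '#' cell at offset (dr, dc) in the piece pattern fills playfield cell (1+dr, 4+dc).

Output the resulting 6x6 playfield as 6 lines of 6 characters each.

Fill (1+0,4+0) = (1,4)
Fill (1+1,4+0) = (2,4)
Fill (1+2,4+0) = (3,4)
Fill (1+3,4+0) = (4,4)

Answer: ......
##.##.
..#.#.
#...#.
..#.#.
......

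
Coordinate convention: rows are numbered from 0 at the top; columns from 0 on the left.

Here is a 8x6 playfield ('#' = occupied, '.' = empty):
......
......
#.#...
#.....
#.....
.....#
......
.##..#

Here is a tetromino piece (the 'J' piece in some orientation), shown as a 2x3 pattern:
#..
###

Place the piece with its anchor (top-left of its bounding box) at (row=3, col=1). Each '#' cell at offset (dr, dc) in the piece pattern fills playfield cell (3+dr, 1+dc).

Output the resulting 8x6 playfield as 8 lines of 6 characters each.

Answer: ......
......
#.#...
##....
####..
.....#
......
.##..#

Derivation:
Fill (3+0,1+0) = (3,1)
Fill (3+1,1+0) = (4,1)
Fill (3+1,1+1) = (4,2)
Fill (3+1,1+2) = (4,3)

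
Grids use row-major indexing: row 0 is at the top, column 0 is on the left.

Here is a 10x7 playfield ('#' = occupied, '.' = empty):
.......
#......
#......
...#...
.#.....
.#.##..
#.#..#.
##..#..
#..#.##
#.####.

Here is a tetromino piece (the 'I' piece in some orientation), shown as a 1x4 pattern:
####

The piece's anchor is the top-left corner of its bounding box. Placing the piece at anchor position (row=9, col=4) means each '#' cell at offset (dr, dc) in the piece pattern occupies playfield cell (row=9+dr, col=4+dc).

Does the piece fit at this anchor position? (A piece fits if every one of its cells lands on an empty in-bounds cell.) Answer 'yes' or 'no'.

Answer: no

Derivation:
Check each piece cell at anchor (9, 4):
  offset (0,0) -> (9,4): occupied ('#') -> FAIL
  offset (0,1) -> (9,5): occupied ('#') -> FAIL
  offset (0,2) -> (9,6): empty -> OK
  offset (0,3) -> (9,7): out of bounds -> FAIL
All cells valid: no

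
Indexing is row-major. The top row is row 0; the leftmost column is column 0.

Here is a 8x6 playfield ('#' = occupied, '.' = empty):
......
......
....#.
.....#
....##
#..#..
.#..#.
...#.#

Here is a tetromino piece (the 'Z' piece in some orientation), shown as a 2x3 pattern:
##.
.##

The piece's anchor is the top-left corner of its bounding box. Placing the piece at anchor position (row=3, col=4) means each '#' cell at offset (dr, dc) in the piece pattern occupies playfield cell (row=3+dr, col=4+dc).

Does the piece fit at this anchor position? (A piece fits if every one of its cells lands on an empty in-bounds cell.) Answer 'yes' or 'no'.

Answer: no

Derivation:
Check each piece cell at anchor (3, 4):
  offset (0,0) -> (3,4): empty -> OK
  offset (0,1) -> (3,5): occupied ('#') -> FAIL
  offset (1,1) -> (4,5): occupied ('#') -> FAIL
  offset (1,2) -> (4,6): out of bounds -> FAIL
All cells valid: no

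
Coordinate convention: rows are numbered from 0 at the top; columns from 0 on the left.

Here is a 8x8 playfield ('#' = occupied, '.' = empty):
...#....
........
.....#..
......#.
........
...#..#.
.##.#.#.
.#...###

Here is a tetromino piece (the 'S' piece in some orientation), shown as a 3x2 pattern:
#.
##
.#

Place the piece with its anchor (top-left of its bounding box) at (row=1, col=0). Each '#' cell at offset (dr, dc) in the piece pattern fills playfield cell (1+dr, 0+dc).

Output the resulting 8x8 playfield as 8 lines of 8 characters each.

Answer: ...#....
#.......
##...#..
.#....#.
........
...#..#.
.##.#.#.
.#...###

Derivation:
Fill (1+0,0+0) = (1,0)
Fill (1+1,0+0) = (2,0)
Fill (1+1,0+1) = (2,1)
Fill (1+2,0+1) = (3,1)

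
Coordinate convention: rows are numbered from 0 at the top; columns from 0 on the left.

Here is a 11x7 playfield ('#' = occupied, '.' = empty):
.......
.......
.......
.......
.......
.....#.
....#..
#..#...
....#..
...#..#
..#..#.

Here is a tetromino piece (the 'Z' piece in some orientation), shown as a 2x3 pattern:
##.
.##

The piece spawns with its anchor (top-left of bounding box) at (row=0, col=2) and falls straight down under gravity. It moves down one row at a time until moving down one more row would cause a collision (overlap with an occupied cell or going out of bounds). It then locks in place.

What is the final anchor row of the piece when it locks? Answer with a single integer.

Spawn at (row=0, col=2). Try each row:
  row 0: fits
  row 1: fits
  row 2: fits
  row 3: fits
  row 4: fits
  row 5: blocked -> lock at row 4

Answer: 4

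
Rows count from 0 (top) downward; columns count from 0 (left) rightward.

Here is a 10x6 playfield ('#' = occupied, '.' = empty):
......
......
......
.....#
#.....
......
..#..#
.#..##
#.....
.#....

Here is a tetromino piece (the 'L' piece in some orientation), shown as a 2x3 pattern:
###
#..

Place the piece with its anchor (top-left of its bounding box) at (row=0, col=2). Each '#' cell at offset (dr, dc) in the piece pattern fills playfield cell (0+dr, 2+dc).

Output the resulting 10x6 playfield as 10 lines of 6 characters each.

Fill (0+0,2+0) = (0,2)
Fill (0+0,2+1) = (0,3)
Fill (0+0,2+2) = (0,4)
Fill (0+1,2+0) = (1,2)

Answer: ..###.
..#...
......
.....#
#.....
......
..#..#
.#..##
#.....
.#....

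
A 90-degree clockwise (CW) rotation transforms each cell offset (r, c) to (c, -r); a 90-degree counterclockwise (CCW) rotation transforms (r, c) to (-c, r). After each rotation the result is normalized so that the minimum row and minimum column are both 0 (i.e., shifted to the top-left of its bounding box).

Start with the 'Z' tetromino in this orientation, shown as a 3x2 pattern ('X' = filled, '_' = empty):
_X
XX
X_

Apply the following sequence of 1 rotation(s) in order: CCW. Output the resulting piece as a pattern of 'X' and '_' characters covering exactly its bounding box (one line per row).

Answer: XX_
_XX

Derivation:
Start:
_X
XX
X_
After rotation 1 (CCW):
XX_
_XX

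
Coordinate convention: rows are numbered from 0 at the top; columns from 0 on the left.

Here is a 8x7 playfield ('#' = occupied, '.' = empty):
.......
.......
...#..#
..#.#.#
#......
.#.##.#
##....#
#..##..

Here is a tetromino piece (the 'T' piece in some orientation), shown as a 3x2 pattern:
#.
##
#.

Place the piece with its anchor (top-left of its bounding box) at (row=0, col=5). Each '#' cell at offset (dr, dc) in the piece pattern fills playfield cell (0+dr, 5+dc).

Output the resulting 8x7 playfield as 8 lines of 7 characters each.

Fill (0+0,5+0) = (0,5)
Fill (0+1,5+0) = (1,5)
Fill (0+1,5+1) = (1,6)
Fill (0+2,5+0) = (2,5)

Answer: .....#.
.....##
...#.##
..#.#.#
#......
.#.##.#
##....#
#..##..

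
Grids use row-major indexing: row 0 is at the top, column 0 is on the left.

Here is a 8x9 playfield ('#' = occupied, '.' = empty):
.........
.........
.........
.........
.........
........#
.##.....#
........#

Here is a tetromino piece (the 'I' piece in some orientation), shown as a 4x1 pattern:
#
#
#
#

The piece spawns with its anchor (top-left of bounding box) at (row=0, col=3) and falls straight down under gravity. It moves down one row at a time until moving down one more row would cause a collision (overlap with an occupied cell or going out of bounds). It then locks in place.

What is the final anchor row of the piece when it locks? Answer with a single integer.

Spawn at (row=0, col=3). Try each row:
  row 0: fits
  row 1: fits
  row 2: fits
  row 3: fits
  row 4: fits
  row 5: blocked -> lock at row 4

Answer: 4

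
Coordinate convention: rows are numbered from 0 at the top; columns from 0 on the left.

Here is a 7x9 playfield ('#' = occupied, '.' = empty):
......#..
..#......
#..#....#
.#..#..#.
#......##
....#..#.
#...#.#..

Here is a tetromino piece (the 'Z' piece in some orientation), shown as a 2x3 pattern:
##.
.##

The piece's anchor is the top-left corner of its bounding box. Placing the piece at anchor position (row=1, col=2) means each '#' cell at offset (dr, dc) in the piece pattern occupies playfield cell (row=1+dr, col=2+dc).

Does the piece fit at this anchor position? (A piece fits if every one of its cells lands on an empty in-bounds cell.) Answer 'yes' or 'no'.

Answer: no

Derivation:
Check each piece cell at anchor (1, 2):
  offset (0,0) -> (1,2): occupied ('#') -> FAIL
  offset (0,1) -> (1,3): empty -> OK
  offset (1,1) -> (2,3): occupied ('#') -> FAIL
  offset (1,2) -> (2,4): empty -> OK
All cells valid: no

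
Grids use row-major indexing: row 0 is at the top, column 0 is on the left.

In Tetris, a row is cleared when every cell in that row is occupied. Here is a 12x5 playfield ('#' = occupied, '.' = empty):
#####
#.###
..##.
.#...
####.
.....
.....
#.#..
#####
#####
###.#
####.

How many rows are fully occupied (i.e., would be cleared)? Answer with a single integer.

Answer: 3

Derivation:
Check each row:
  row 0: 0 empty cells -> FULL (clear)
  row 1: 1 empty cell -> not full
  row 2: 3 empty cells -> not full
  row 3: 4 empty cells -> not full
  row 4: 1 empty cell -> not full
  row 5: 5 empty cells -> not full
  row 6: 5 empty cells -> not full
  row 7: 3 empty cells -> not full
  row 8: 0 empty cells -> FULL (clear)
  row 9: 0 empty cells -> FULL (clear)
  row 10: 1 empty cell -> not full
  row 11: 1 empty cell -> not full
Total rows cleared: 3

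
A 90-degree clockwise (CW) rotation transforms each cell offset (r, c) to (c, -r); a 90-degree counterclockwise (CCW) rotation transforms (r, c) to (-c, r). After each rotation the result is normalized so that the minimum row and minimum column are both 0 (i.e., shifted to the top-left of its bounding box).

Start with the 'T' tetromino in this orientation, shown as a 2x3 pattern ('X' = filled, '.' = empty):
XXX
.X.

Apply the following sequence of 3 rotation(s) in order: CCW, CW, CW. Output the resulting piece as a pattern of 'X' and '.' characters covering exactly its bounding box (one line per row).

Start:
XXX
.X.
After rotation 1 (CCW):
X.
XX
X.
After rotation 2 (CW):
XXX
.X.
After rotation 3 (CW):
.X
XX
.X

Answer: .X
XX
.X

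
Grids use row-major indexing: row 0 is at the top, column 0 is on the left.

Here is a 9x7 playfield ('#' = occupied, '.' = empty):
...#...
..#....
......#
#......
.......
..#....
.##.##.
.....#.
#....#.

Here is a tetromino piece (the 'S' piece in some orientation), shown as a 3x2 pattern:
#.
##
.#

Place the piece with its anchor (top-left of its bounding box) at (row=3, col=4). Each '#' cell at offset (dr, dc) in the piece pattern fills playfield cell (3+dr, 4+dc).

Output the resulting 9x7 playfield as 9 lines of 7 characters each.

Answer: ...#...
..#....
......#
#...#..
....##.
..#..#.
.##.##.
.....#.
#....#.

Derivation:
Fill (3+0,4+0) = (3,4)
Fill (3+1,4+0) = (4,4)
Fill (3+1,4+1) = (4,5)
Fill (3+2,4+1) = (5,5)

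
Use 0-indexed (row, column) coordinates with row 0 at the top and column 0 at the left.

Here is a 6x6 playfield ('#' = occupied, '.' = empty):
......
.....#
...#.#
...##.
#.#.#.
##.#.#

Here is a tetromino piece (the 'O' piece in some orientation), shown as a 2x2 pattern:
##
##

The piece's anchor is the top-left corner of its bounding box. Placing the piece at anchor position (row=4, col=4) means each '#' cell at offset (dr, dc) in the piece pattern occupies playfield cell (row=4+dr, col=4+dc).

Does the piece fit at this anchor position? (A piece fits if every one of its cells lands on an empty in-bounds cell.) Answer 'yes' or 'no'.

Answer: no

Derivation:
Check each piece cell at anchor (4, 4):
  offset (0,0) -> (4,4): occupied ('#') -> FAIL
  offset (0,1) -> (4,5): empty -> OK
  offset (1,0) -> (5,4): empty -> OK
  offset (1,1) -> (5,5): occupied ('#') -> FAIL
All cells valid: no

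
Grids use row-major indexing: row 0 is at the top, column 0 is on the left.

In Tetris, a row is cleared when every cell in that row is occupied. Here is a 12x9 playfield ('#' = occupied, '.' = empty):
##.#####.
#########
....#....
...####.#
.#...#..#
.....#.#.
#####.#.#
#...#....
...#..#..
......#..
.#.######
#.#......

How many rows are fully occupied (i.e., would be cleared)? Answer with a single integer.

Answer: 1

Derivation:
Check each row:
  row 0: 2 empty cells -> not full
  row 1: 0 empty cells -> FULL (clear)
  row 2: 8 empty cells -> not full
  row 3: 4 empty cells -> not full
  row 4: 6 empty cells -> not full
  row 5: 7 empty cells -> not full
  row 6: 2 empty cells -> not full
  row 7: 7 empty cells -> not full
  row 8: 7 empty cells -> not full
  row 9: 8 empty cells -> not full
  row 10: 2 empty cells -> not full
  row 11: 7 empty cells -> not full
Total rows cleared: 1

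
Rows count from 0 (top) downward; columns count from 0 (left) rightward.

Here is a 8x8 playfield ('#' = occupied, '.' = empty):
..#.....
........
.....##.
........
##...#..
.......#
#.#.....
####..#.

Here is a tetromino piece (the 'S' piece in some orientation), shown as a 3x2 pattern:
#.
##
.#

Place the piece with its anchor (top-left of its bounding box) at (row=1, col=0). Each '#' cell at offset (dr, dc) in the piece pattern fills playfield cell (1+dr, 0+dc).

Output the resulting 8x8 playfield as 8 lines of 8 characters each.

Answer: ..#.....
#.......
##...##.
.#......
##...#..
.......#
#.#.....
####..#.

Derivation:
Fill (1+0,0+0) = (1,0)
Fill (1+1,0+0) = (2,0)
Fill (1+1,0+1) = (2,1)
Fill (1+2,0+1) = (3,1)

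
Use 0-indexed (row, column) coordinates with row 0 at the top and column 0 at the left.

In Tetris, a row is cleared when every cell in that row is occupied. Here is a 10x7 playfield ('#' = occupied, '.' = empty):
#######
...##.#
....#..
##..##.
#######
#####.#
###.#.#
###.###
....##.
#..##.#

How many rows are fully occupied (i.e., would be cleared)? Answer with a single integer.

Check each row:
  row 0: 0 empty cells -> FULL (clear)
  row 1: 4 empty cells -> not full
  row 2: 6 empty cells -> not full
  row 3: 3 empty cells -> not full
  row 4: 0 empty cells -> FULL (clear)
  row 5: 1 empty cell -> not full
  row 6: 2 empty cells -> not full
  row 7: 1 empty cell -> not full
  row 8: 5 empty cells -> not full
  row 9: 3 empty cells -> not full
Total rows cleared: 2

Answer: 2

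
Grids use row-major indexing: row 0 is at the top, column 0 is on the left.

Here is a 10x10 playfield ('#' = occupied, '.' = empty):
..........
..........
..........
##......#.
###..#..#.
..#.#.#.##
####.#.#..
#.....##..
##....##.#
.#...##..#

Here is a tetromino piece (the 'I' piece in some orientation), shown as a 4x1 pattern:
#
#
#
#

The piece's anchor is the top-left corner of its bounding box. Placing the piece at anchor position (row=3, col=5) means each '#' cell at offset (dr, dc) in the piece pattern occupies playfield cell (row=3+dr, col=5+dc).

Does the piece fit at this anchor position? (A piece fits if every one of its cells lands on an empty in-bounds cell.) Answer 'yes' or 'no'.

Check each piece cell at anchor (3, 5):
  offset (0,0) -> (3,5): empty -> OK
  offset (1,0) -> (4,5): occupied ('#') -> FAIL
  offset (2,0) -> (5,5): empty -> OK
  offset (3,0) -> (6,5): occupied ('#') -> FAIL
All cells valid: no

Answer: no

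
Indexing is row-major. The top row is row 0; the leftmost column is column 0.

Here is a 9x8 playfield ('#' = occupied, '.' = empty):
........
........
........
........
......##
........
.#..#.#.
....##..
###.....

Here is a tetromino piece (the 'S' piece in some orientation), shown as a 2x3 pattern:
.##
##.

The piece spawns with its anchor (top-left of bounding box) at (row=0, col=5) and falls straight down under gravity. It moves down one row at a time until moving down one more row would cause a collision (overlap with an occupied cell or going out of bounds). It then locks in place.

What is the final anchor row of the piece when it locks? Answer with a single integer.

Answer: 2

Derivation:
Spawn at (row=0, col=5). Try each row:
  row 0: fits
  row 1: fits
  row 2: fits
  row 3: blocked -> lock at row 2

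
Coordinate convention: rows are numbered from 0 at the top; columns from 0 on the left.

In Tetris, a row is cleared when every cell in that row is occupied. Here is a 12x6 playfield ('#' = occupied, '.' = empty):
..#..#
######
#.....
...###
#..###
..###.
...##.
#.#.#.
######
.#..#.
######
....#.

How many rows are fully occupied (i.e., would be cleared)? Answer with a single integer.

Answer: 3

Derivation:
Check each row:
  row 0: 4 empty cells -> not full
  row 1: 0 empty cells -> FULL (clear)
  row 2: 5 empty cells -> not full
  row 3: 3 empty cells -> not full
  row 4: 2 empty cells -> not full
  row 5: 3 empty cells -> not full
  row 6: 4 empty cells -> not full
  row 7: 3 empty cells -> not full
  row 8: 0 empty cells -> FULL (clear)
  row 9: 4 empty cells -> not full
  row 10: 0 empty cells -> FULL (clear)
  row 11: 5 empty cells -> not full
Total rows cleared: 3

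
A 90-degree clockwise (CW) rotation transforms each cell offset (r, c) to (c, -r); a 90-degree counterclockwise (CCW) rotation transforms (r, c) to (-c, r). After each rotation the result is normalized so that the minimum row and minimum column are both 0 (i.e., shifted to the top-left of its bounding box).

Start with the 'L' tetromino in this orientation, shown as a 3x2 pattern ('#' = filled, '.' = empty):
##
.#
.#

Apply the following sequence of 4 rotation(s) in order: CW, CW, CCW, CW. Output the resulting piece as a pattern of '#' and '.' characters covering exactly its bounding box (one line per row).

Answer: #.
#.
##

Derivation:
Start:
##
.#
.#
After rotation 1 (CW):
..#
###
After rotation 2 (CW):
#.
#.
##
After rotation 3 (CCW):
..#
###
After rotation 4 (CW):
#.
#.
##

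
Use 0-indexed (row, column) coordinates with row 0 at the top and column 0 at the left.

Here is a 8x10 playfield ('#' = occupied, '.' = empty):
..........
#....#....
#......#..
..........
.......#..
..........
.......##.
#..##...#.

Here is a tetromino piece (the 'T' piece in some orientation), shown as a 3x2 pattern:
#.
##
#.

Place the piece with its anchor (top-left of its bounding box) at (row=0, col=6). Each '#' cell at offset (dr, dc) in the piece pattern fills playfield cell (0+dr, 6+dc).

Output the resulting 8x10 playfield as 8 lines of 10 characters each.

Fill (0+0,6+0) = (0,6)
Fill (0+1,6+0) = (1,6)
Fill (0+1,6+1) = (1,7)
Fill (0+2,6+0) = (2,6)

Answer: ......#...
#....###..
#.....##..
..........
.......#..
..........
.......##.
#..##...#.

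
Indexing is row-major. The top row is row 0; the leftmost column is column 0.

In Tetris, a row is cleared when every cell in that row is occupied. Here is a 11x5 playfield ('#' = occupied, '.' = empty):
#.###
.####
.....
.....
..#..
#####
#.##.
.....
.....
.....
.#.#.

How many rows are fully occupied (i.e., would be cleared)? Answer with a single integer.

Answer: 1

Derivation:
Check each row:
  row 0: 1 empty cell -> not full
  row 1: 1 empty cell -> not full
  row 2: 5 empty cells -> not full
  row 3: 5 empty cells -> not full
  row 4: 4 empty cells -> not full
  row 5: 0 empty cells -> FULL (clear)
  row 6: 2 empty cells -> not full
  row 7: 5 empty cells -> not full
  row 8: 5 empty cells -> not full
  row 9: 5 empty cells -> not full
  row 10: 3 empty cells -> not full
Total rows cleared: 1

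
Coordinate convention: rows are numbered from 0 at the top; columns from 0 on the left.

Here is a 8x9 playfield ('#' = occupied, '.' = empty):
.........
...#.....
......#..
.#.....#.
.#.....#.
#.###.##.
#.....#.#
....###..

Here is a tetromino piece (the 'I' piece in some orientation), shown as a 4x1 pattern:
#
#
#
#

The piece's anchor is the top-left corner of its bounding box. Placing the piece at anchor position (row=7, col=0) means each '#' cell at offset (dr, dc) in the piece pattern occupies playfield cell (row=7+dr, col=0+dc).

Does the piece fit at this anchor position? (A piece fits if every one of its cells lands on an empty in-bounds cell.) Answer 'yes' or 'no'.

Check each piece cell at anchor (7, 0):
  offset (0,0) -> (7,0): empty -> OK
  offset (1,0) -> (8,0): out of bounds -> FAIL
  offset (2,0) -> (9,0): out of bounds -> FAIL
  offset (3,0) -> (10,0): out of bounds -> FAIL
All cells valid: no

Answer: no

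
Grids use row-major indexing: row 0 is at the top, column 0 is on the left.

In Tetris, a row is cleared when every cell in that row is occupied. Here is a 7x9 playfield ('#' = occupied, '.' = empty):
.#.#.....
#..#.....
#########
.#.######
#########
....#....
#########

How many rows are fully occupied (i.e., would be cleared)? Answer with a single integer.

Check each row:
  row 0: 7 empty cells -> not full
  row 1: 7 empty cells -> not full
  row 2: 0 empty cells -> FULL (clear)
  row 3: 2 empty cells -> not full
  row 4: 0 empty cells -> FULL (clear)
  row 5: 8 empty cells -> not full
  row 6: 0 empty cells -> FULL (clear)
Total rows cleared: 3

Answer: 3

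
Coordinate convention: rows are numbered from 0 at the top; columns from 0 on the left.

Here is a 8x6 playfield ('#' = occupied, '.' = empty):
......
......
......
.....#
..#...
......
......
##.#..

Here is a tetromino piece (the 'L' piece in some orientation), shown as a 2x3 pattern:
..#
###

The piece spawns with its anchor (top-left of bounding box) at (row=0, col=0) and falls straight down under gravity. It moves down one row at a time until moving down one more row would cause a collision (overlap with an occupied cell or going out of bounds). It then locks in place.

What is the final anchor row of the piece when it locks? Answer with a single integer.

Spawn at (row=0, col=0). Try each row:
  row 0: fits
  row 1: fits
  row 2: fits
  row 3: blocked -> lock at row 2

Answer: 2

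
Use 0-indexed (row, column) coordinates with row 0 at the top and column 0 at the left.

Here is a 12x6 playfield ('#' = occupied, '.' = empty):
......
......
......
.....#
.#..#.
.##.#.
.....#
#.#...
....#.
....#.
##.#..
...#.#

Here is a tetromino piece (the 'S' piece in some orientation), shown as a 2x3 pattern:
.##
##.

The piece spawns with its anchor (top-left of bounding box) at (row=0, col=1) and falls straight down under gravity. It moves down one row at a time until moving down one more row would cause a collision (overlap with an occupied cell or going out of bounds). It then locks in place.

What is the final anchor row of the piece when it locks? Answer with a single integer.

Answer: 2

Derivation:
Spawn at (row=0, col=1). Try each row:
  row 0: fits
  row 1: fits
  row 2: fits
  row 3: blocked -> lock at row 2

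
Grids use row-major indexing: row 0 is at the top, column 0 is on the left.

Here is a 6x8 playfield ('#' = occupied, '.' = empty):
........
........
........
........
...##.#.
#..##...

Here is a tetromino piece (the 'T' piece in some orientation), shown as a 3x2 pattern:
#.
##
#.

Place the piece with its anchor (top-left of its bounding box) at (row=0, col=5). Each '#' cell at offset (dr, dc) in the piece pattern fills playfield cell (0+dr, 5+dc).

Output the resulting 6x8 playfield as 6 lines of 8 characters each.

Fill (0+0,5+0) = (0,5)
Fill (0+1,5+0) = (1,5)
Fill (0+1,5+1) = (1,6)
Fill (0+2,5+0) = (2,5)

Answer: .....#..
.....##.
.....#..
........
...##.#.
#..##...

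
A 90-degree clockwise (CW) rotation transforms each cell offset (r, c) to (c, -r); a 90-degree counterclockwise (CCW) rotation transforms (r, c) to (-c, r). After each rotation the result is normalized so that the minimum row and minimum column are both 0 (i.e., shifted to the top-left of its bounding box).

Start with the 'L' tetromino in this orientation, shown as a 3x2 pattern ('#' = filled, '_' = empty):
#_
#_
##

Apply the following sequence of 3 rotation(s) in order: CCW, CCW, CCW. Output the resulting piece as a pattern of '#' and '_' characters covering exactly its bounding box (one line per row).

Start:
#_
#_
##
After rotation 1 (CCW):
__#
###
After rotation 2 (CCW):
##
_#
_#
After rotation 3 (CCW):
###
#__

Answer: ###
#__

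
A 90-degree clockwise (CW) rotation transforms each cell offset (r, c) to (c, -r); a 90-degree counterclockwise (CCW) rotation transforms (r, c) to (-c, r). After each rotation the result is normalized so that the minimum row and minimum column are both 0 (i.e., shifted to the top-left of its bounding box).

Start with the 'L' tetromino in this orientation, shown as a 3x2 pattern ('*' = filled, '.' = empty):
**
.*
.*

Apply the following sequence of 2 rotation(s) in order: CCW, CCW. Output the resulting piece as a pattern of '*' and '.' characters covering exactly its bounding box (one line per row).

Answer: *.
*.
**

Derivation:
Start:
**
.*
.*
After rotation 1 (CCW):
***
*..
After rotation 2 (CCW):
*.
*.
**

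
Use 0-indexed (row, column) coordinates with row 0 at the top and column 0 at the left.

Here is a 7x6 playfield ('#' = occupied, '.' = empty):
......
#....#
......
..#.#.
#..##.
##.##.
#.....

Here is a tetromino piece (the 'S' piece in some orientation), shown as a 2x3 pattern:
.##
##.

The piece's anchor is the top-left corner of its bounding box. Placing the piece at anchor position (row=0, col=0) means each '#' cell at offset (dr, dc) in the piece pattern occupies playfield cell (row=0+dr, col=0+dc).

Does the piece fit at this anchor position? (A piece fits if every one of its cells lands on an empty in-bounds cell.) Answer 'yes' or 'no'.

Check each piece cell at anchor (0, 0):
  offset (0,1) -> (0,1): empty -> OK
  offset (0,2) -> (0,2): empty -> OK
  offset (1,0) -> (1,0): occupied ('#') -> FAIL
  offset (1,1) -> (1,1): empty -> OK
All cells valid: no

Answer: no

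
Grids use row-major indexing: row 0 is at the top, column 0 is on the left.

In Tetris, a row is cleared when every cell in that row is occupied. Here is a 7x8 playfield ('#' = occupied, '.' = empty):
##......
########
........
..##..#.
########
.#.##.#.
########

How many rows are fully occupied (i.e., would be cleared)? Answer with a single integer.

Check each row:
  row 0: 6 empty cells -> not full
  row 1: 0 empty cells -> FULL (clear)
  row 2: 8 empty cells -> not full
  row 3: 5 empty cells -> not full
  row 4: 0 empty cells -> FULL (clear)
  row 5: 4 empty cells -> not full
  row 6: 0 empty cells -> FULL (clear)
Total rows cleared: 3

Answer: 3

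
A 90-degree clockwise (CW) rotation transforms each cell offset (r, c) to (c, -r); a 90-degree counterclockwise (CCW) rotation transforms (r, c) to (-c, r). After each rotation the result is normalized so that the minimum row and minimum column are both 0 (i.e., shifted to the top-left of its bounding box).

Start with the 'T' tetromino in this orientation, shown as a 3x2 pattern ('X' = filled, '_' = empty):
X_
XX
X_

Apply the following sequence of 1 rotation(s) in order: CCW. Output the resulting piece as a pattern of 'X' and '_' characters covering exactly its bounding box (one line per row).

Start:
X_
XX
X_
After rotation 1 (CCW):
_X_
XXX

Answer: _X_
XXX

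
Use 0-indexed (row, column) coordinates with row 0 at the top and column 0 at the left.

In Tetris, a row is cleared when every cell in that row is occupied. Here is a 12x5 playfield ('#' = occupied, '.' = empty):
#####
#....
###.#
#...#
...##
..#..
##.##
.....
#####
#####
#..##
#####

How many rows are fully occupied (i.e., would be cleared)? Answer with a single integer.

Answer: 4

Derivation:
Check each row:
  row 0: 0 empty cells -> FULL (clear)
  row 1: 4 empty cells -> not full
  row 2: 1 empty cell -> not full
  row 3: 3 empty cells -> not full
  row 4: 3 empty cells -> not full
  row 5: 4 empty cells -> not full
  row 6: 1 empty cell -> not full
  row 7: 5 empty cells -> not full
  row 8: 0 empty cells -> FULL (clear)
  row 9: 0 empty cells -> FULL (clear)
  row 10: 2 empty cells -> not full
  row 11: 0 empty cells -> FULL (clear)
Total rows cleared: 4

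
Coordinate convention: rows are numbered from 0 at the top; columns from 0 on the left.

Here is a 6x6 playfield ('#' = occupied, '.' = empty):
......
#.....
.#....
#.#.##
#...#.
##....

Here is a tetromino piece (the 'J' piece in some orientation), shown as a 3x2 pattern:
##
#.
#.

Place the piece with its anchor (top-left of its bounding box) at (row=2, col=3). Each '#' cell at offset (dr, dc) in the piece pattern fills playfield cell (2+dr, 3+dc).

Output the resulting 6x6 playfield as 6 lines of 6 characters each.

Fill (2+0,3+0) = (2,3)
Fill (2+0,3+1) = (2,4)
Fill (2+1,3+0) = (3,3)
Fill (2+2,3+0) = (4,3)

Answer: ......
#.....
.#.##.
#.####
#..##.
##....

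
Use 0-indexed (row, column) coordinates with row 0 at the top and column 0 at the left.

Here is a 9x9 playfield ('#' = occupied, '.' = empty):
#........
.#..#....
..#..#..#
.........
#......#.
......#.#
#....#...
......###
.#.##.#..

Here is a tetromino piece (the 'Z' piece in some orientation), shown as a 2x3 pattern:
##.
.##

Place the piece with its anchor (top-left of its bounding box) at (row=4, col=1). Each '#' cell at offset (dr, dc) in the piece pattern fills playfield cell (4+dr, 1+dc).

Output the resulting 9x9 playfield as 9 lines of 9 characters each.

Answer: #........
.#..#....
..#..#..#
.........
###....#.
..##..#.#
#....#...
......###
.#.##.#..

Derivation:
Fill (4+0,1+0) = (4,1)
Fill (4+0,1+1) = (4,2)
Fill (4+1,1+1) = (5,2)
Fill (4+1,1+2) = (5,3)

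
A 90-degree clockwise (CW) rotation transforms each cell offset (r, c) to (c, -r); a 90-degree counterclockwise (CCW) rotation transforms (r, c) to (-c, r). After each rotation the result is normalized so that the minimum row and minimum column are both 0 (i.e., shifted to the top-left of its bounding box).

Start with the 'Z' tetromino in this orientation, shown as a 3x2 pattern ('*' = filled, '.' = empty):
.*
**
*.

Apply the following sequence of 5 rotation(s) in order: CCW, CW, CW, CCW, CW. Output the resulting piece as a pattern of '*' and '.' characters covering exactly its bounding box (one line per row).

Answer: **.
.**

Derivation:
Start:
.*
**
*.
After rotation 1 (CCW):
**.
.**
After rotation 2 (CW):
.*
**
*.
After rotation 3 (CW):
**.
.**
After rotation 4 (CCW):
.*
**
*.
After rotation 5 (CW):
**.
.**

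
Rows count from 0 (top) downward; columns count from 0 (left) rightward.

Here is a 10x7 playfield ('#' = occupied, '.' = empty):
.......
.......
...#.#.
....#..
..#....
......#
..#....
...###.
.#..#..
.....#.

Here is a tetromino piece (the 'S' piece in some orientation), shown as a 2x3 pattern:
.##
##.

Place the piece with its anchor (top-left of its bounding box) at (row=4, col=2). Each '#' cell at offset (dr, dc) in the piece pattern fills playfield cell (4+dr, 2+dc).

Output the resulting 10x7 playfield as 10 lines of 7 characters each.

Answer: .......
.......
...#.#.
....#..
..###..
..##..#
..#....
...###.
.#..#..
.....#.

Derivation:
Fill (4+0,2+1) = (4,3)
Fill (4+0,2+2) = (4,4)
Fill (4+1,2+0) = (5,2)
Fill (4+1,2+1) = (5,3)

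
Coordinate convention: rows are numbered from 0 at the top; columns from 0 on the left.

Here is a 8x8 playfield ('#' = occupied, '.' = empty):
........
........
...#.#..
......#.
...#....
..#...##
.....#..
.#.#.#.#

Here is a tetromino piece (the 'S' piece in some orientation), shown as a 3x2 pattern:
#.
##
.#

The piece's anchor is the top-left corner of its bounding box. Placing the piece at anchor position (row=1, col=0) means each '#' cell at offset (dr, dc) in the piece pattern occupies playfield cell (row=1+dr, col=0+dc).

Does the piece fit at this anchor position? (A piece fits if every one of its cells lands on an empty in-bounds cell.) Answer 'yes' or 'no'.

Check each piece cell at anchor (1, 0):
  offset (0,0) -> (1,0): empty -> OK
  offset (1,0) -> (2,0): empty -> OK
  offset (1,1) -> (2,1): empty -> OK
  offset (2,1) -> (3,1): empty -> OK
All cells valid: yes

Answer: yes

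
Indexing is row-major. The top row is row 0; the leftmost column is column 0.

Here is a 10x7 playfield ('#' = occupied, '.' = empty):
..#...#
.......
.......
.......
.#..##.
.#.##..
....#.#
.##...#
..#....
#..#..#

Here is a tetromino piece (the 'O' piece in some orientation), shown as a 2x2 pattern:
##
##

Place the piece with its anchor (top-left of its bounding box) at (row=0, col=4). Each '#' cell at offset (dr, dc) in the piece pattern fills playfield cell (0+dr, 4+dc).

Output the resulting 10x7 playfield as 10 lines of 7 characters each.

Answer: ..#.###
....##.
.......
.......
.#..##.
.#.##..
....#.#
.##...#
..#....
#..#..#

Derivation:
Fill (0+0,4+0) = (0,4)
Fill (0+0,4+1) = (0,5)
Fill (0+1,4+0) = (1,4)
Fill (0+1,4+1) = (1,5)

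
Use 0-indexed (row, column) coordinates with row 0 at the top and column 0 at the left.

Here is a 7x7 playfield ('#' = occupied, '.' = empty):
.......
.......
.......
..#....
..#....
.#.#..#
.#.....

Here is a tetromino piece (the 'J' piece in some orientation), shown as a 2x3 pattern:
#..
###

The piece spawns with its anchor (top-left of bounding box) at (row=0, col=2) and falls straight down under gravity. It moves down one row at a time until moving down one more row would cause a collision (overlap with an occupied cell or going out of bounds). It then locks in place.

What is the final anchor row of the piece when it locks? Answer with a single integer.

Answer: 1

Derivation:
Spawn at (row=0, col=2). Try each row:
  row 0: fits
  row 1: fits
  row 2: blocked -> lock at row 1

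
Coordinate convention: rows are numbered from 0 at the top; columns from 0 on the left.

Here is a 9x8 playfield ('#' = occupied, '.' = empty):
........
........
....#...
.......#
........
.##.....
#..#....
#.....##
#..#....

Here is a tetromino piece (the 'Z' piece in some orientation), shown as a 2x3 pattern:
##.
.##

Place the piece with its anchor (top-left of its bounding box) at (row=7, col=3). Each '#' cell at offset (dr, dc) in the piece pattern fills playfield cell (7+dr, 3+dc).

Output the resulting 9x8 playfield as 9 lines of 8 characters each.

Fill (7+0,3+0) = (7,3)
Fill (7+0,3+1) = (7,4)
Fill (7+1,3+1) = (8,4)
Fill (7+1,3+2) = (8,5)

Answer: ........
........
....#...
.......#
........
.##.....
#..#....
#..##.##
#..###..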